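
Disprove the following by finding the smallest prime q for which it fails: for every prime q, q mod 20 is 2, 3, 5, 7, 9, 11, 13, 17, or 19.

q = 41

For q = 2, 3, 5, 7, …, 29, 31, 37 the conclusion holds.
q = 41: 41 mod 20 = 1 — not in {2, 3, 5, 7, 9, 11, 13, 17, 19}.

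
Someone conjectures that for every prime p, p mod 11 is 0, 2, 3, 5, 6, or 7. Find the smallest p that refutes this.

We need the least prime p for which the claim fails.
For p = 2, 3, 5, 7, 11, 13, 17 the conclusion holds.
p = 19: 19 mod 11 = 8 — not in {0, 2, 3, 5, 6, 7}.
Thus p = 19 disproves the claim, and no smaller p works.

p = 19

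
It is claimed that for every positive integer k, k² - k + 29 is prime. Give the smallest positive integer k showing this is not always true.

k = 3

For k = 1, 2 the conclusion holds.
k = 3: k² - k + 29 = 35 = 5 × 7, composite.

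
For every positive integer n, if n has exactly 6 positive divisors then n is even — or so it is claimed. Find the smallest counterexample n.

n = 45

A counterexample is any positive integer n such that n has exactly 6 positive divisors but n is odd; we check each in order.
The first 6 eligible values, up to n = 44, all satisfy the conclusion.
n = 45: divisors of 45: 1, 3, 5, 9, 15, 45; 45 is odd.
Hence n = 45 is a counterexample.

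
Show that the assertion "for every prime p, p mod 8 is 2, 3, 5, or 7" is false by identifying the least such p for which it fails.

p = 17

A counterexample is any prime p such that the claim fails; we check each in order.
For p = 2, 3, 5, 7, 11, 13 the conclusion holds.
p = 17: 17 mod 8 = 1 — not in {2, 3, 5, 7}.
Hence p = 17 is a counterexample.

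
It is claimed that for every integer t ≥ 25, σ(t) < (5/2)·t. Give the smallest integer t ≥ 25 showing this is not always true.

t = 36

A counterexample is any integer t ≥ 25 such that the claim fails; we check each in order.
The first 11 eligible values, up to t = 35, all satisfy the conclusion.
t = 36: σ(36) = 91; 91 ≥ 90.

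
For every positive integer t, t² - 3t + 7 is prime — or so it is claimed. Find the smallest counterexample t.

We need the least positive integer t for which t² - 3t + 7 is not prime.
The first 5 eligible values, up to t = 5, all satisfy the conclusion.
t = 6: t² - 3t + 7 = 25 = 5 × 5, composite.

t = 6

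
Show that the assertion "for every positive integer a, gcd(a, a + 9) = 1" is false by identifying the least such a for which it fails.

For a = 1, 2 the conclusion holds.
a = 3: gcd(3, 12) = 3.

a = 3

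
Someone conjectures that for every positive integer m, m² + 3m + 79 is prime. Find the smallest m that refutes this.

m = 5

For m = 1, 2, 3, 4 the conclusion holds.
m = 5: m² + 3m + 79 = 119 = 7 × 17, composite.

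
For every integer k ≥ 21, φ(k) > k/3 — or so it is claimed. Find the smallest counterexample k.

k = 21: φ(21) = 12 and 21/3 = 7, so φ(21) > 21/3.
k = 22: φ(22) = 10 and 22/3 = 22/3, so φ(22) > 22/3.
k = 23: φ(23) = 22 and 23/3 = 23/3, so φ(23) > 23/3.
k = 24: φ(24) = 8 and 24/3 = 8, so φ(24) ≤ 24/3.
So k = 24 is the smallest counterexample.

k = 24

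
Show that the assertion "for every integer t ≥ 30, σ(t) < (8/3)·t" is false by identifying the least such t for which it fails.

For t = 30, 31, 32, 33, …, 57, 58, 59 the conclusion holds.
t = 60: σ(60) = 168; 168 ≥ 160.

t = 60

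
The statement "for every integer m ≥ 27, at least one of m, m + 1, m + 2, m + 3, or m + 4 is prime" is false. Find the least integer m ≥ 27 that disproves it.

Check each integer m ≥ 27 in order until m, m + 1, m + 2, m + 3, m + 4 are all composite.
For m = 27, 28, 29, 30, 31 the conclusion holds.
m = 32: 32 = 2 × 16; 33 = 3 × 11; 34 = 2 × 17; 35 = 5 × 7; 36 = 2 × 18 — all composite.
Thus m = 32 disproves the claim, and no smaller m works.

m = 32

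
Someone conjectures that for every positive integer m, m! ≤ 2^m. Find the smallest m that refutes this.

m = 1: m! = 1 and 2^m = 2, so 1 ≤ 2.
m = 2: m! = 2 and 2^m = 4, so 2 ≤ 4.
m = 3: m! = 6 and 2^m = 8, so 6 ≤ 8.
m = 4: m! = 24 and 2^m = 16, so 24 > 16.

m = 4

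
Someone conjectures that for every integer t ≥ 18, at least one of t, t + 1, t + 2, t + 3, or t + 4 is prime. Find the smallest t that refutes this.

A counterexample is any integer t ≥ 18 such that t, t + 1, t + 2, t + 3, t + 4 are all composite; we check each in order.
The first 6 eligible values, up to t = 23, all satisfy the conclusion.
t = 24: 24 = 2 × 12; 25 = 5 × 5; 26 = 2 × 13; 27 = 3 × 9; 28 = 2 × 14 — all composite.
So t = 24 is the smallest counterexample.

t = 24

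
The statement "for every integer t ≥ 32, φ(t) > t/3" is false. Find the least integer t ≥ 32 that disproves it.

t = 36

t = 32: φ(32) = 16 and 32/3 = 32/3, so φ(32) > 32/3.
t = 33: φ(33) = 20 and 33/3 = 11, so φ(33) > 33/3.
t = 34: φ(34) = 16 and 34/3 = 34/3, so φ(34) > 34/3.
t = 35: φ(35) = 24 and 35/3 = 35/3, so φ(35) > 35/3.
t = 36: φ(36) = 12 and 36/3 = 12, so φ(36) ≤ 36/3.
So t = 36 is the smallest counterexample.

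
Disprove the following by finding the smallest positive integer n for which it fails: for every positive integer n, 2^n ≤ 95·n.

A counterexample is any positive integer n such that 2^n > 95·n; we check each in order.
For n = 1, 2, 3, 4, 5, 6, 7, 8, 9 the conclusion holds.
n = 10: 2^n = 1024 and 95·n = 950, so 1024 > 950.
Thus n = 10 disproves the claim, and no smaller n works.

n = 10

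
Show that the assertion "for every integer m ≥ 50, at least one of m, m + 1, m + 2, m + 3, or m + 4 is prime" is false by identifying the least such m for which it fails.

A counterexample is any integer m ≥ 50 such that m, m + 1, m + 2, m + 3, m + 4 are all composite; we check each in order.
For m = 50, 51, 52, 53 the conclusion holds.
m = 54: 54 = 2 × 27; 55 = 5 × 11; 56 = 2 × 28; 57 = 3 × 19; 58 = 2 × 29 — all composite.
Hence m = 54 is a counterexample.

m = 54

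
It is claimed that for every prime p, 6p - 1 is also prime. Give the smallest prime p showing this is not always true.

p = 11

A counterexample is any prime p such that 6p - 1 is not prime; we check each in order.
For p = 2, 3, 5, 7 the conclusion holds.
p = 11: 6p - 1 = 65 = 5 × 13, not prime.
So p = 11 is the smallest counterexample.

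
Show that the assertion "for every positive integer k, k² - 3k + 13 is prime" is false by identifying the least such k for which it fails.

k = 12

The first 11 eligible values, up to k = 11, all satisfy the conclusion.
k = 12: k² - 3k + 13 = 121 = 11 × 11, composite.
So k = 12 is the smallest counterexample.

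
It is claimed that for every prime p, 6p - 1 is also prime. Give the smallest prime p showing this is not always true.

p = 11

The first 4 eligible values, up to p = 7, all satisfy the conclusion.
p = 11: 6p - 1 = 65 = 5 × 13, not prime.
Thus p = 11 disproves the claim, and no smaller p works.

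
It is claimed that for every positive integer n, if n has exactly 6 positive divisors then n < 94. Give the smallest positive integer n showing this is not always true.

n = 98

We need the least positive integer n for which n has exactly 6 positive divisors but the claim fails.
For n = 12, 18, 20, 28, …, 75, 76, 92 the conclusion holds.
n = 98: τ(98) = 6; 98 ≥ 94.
Thus n = 98 disproves the claim, and no smaller n works.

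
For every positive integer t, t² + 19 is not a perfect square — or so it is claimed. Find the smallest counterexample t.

t = 9

Check each positive integer t in order until t² + 19 is a perfect square.
The first 8 eligible values, up to t = 8, all satisfy the conclusion.
t = 9: 9² + 19 = 100 = 10², a perfect square.
Hence t = 9 is a counterexample.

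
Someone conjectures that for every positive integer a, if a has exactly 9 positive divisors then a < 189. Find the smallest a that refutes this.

a = 36: τ(36) = 9; 36 < 189.
a = 100: τ(100) = 9; 100 < 189.
a = 196: τ(196) = 9; 196 ≥ 189.
Hence a = 196 is a counterexample.

a = 196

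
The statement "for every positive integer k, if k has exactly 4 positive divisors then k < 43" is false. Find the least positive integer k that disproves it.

Check each positive integer k in order until k has exactly 4 positive divisors but the claim fails.
The first 14 eligible values, up to k = 39, all satisfy the conclusion.
k = 46: τ(46) = 4; 46 ≥ 43.
Hence k = 46 is a counterexample.

k = 46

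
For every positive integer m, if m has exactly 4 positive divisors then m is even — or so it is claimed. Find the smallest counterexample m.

We need the least positive integer m for which m has exactly 4 positive divisors but m is odd.
The first 4 eligible values, up to m = 14, all satisfy the conclusion.
m = 15: divisors of 15: 1, 3, 5, 15; 15 is odd.

m = 15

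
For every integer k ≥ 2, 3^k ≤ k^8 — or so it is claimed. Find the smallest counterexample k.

For k = 2, 3, 4, 5, …, 20, 21, 22 the conclusion holds.
k = 23: 3^k = 94143178827 and k^8 = 78310985281, so 94143178827 > 78310985281.

k = 23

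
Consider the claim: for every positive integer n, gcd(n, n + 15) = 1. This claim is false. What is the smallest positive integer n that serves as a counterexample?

n = 3

For n = 1, 2 the conclusion holds.
n = 3: gcd(3, 18) = 3.
Hence n = 3 is a counterexample.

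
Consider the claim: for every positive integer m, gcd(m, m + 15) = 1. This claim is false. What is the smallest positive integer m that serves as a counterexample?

m = 3

For m = 1, 2 the conclusion holds.
m = 3: gcd(3, 18) = 3.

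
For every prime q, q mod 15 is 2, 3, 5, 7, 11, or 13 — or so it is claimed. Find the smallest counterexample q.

q = 19

A counterexample is any prime q such that the claim fails; we check each in order.
q = 2: 2 mod 15 = 2.
q = 3: 3 mod 15 = 3.
q = 5: 5 mod 15 = 5.
q = 7: 7 mod 15 = 7.
q = 11: 11 mod 15 = 11.
q = 13: 13 mod 15 = 13.
q = 17: 17 mod 15 = 2.
q = 19: 19 mod 15 = 4 — not in {2, 3, 5, 7, 11, 13}.
So q = 19 is the smallest counterexample.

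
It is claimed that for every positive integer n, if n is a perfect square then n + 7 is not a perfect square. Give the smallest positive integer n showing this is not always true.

n = 9

A counterexample is any positive integer n such that n is a perfect square but n + 7 is a perfect square; we check each in order.
n = 1: 1 + 7 = 8, not a perfect square.
n = 4: 4 + 7 = 11, not a perfect square.
n = 9: 9 = 3² and 9 + 7 = 16 = 4².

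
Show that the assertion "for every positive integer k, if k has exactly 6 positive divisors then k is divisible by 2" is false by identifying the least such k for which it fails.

k = 45

Check each positive integer k in order until k has exactly 6 positive divisors but k is not divisible by 2.
For k = 12, 18, 20, 28, 32, 44 the conclusion holds.
k = 45: τ(45) = 6; 45 mod 2 = 1.
So k = 45 is the smallest counterexample.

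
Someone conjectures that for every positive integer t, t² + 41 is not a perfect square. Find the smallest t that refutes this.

We need the least positive integer t for which t² + 41 is a perfect square.
For t = 1, 2, 3, 4, …, 17, 18, 19 the conclusion holds.
t = 20: 20² + 41 = 441 = 21², a perfect square.
Hence t = 20 is a counterexample.

t = 20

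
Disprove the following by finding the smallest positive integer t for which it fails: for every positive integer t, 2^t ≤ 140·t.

For t = 1, 2, 3, 4, 5, 6, 7, 8, 9, 10 the conclusion holds.
t = 11: 2^t = 2048 and 140·t = 1540, so 2048 > 1540.

t = 11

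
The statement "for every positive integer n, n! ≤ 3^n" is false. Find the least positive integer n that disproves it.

We need the least positive integer n for which n! > 3^n.
n = 1: n! = 1 and 3^n = 3, so 1 ≤ 3.
n = 2: n! = 2 and 3^n = 9, so 2 ≤ 9.
n = 3: n! = 6 and 3^n = 27, so 6 ≤ 27.
n = 4: n! = 24 and 3^n = 81, so 24 ≤ 81.
n = 5: n! = 120 and 3^n = 243, so 120 ≤ 243.
n = 6: n! = 720 and 3^n = 729, so 720 ≤ 729.
n = 7: n! = 5040 and 3^n = 2187, so 5040 > 2187.
So n = 7 is the smallest counterexample.

n = 7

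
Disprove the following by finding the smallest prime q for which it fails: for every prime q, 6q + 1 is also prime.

q = 19

Check each prime q in order until 6q + 1 is not prime.
q = 2: 6q + 1 = 13, prime.
q = 3: 6q + 1 = 19, prime.
q = 5: 6q + 1 = 31, prime.
q = 7: 6q + 1 = 43, prime.
q = 11: 6q + 1 = 67, prime.
q = 13: 6q + 1 = 79, prime.
q = 17: 6q + 1 = 103, prime.
q = 19: 6q + 1 = 115 = 5 × 23, not prime.
So q = 19 is the smallest counterexample.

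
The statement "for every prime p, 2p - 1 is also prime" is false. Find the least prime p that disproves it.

p = 5

A counterexample is any prime p such that 2p - 1 is not prime; we check each in order.
p = 2: 2p - 1 = 3, prime.
p = 3: 2p - 1 = 5, prime.
p = 5: 2p - 1 = 9 = 3 × 3, not prime.
Hence p = 5 is a counterexample.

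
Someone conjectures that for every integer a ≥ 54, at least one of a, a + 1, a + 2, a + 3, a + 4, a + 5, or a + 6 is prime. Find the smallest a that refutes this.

a = 90

We need the least integer a ≥ 54 for which a, a + 1, a + 2, a + 3, a + 4, a + 5, a + 6 are all composite.
The first 36 eligible values, up to a = 89, all satisfy the conclusion.
a = 90: 90 = 2 × 45; 91 = 7 × 13; 92 = 2 × 46; 93 = 3 × 31; 94 = 2 × 47; 95 = 5 × 19; 96 = 2 × 48 — all composite.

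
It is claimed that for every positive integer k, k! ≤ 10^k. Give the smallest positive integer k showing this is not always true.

Check each positive integer k in order until k! > 10^k.
For k = 1, 2, 3, 4, …, 22, 23, 24 the conclusion holds.
k = 25: k! = 15511210043330985984000000 and 10^k = 10000000000000000000000000, so 15511210043330985984000000 > 10000000000000000000000000.
Thus k = 25 disproves the claim, and no smaller k works.

k = 25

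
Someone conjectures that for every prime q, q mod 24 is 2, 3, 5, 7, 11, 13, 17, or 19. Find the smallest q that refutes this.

q = 23

q = 2: 2 mod 24 = 2.
q = 3: 3 mod 24 = 3.
q = 5: 5 mod 24 = 5.
q = 7: 7 mod 24 = 7.
q = 11: 11 mod 24 = 11.
q = 13: 13 mod 24 = 13.
q = 17: 17 mod 24 = 17.
q = 19: 19 mod 24 = 19.
q = 23: 23 mod 24 = 23 — not in {2, 3, 5, 7, 11, 13, 17, 19}.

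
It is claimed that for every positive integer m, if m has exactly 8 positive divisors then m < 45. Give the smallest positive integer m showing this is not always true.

m = 54

m = 24: τ(24) = 8; 24 < 45.
m = 30: τ(30) = 8; 30 < 45.
m = 40: τ(40) = 8; 40 < 45.
m = 42: τ(42) = 8; 42 < 45.
m = 54: τ(54) = 8; 54 ≥ 45.
So m = 54 is the smallest counterexample.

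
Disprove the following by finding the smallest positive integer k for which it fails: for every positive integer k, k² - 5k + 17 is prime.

k = 13

We need the least positive integer k for which k² - 5k + 17 is not prime.
For k = 1, 2, 3, 4, …, 10, 11, 12 the conclusion holds.
k = 13: k² - 5k + 17 = 121 = 11 × 11, composite.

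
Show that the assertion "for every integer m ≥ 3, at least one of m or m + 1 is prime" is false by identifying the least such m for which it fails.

For m = 3, 4, 5, 6, 7 the conclusion holds.
m = 8: 8 = 2 × 4; 9 = 3 × 3 — both composite.

m = 8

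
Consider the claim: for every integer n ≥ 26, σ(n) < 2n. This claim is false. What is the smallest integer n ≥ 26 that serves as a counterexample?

n = 28

We need the least integer n ≥ 26 for which the claim fails.
n = 26: σ(26) = 42; 42 < 52.
n = 27: σ(27) = 40; 40 < 54.
n = 28: σ(28) = 56; 56 ≥ 56.
Thus n = 28 disproves the claim, and no smaller n works.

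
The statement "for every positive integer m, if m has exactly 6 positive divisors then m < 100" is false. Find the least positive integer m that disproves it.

m = 116

For m = 12, 18, 20, 28, …, 92, 98, 99 the conclusion holds.
m = 116: τ(116) = 6; 116 ≥ 100.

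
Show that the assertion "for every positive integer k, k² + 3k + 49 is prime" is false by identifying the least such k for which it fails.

k = 4

For k = 1, 2, 3 the conclusion holds.
k = 4: k² + 3k + 49 = 77 = 7 × 11, composite.
So k = 4 is the smallest counterexample.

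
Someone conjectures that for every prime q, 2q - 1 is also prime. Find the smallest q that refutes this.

Check each prime q in order until 2q - 1 is not prime.
For q = 2, 3 the conclusion holds.
q = 5: 2q - 1 = 9 = 3 × 3, not prime.
So q = 5 is the smallest counterexample.

q = 5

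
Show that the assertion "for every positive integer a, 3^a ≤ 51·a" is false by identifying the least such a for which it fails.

A counterexample is any positive integer a such that 3^a > 51·a; we check each in order.
For a = 1, 2, 3, 4, 5 the conclusion holds.
a = 6: 3^a = 729 and 51·a = 306, so 729 > 306.
Hence a = 6 is a counterexample.

a = 6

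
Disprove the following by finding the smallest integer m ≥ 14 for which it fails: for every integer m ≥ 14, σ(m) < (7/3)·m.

Check each integer m ≥ 14 in order until the claim fails.
For m = 14, 15, 16, 17, 18, 19, 20, 21, 22, 23 the conclusion holds.
m = 24: σ(24) = 60; 60 ≥ 56.

m = 24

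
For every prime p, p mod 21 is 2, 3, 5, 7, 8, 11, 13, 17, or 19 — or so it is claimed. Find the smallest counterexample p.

p = 31

The first 10 eligible values, up to p = 29, all satisfy the conclusion.
p = 31: 31 mod 21 = 10 — not in {2, 3, 5, 7, 8, 11, 13, 17, 19}.
So p = 31 is the smallest counterexample.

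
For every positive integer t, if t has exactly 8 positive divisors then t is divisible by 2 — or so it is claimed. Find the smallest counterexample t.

We need the least positive integer t for which t has exactly 8 positive divisors but t is not divisible by 2.
For t = 24, 30, 40, 42, …, 88, 102, 104 the conclusion holds.
t = 105: τ(105) = 8; 105 mod 2 = 1.
So t = 105 is the smallest counterexample.

t = 105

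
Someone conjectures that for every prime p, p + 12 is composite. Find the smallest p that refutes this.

p = 5

We need the least prime p for which p + 12 is prime.
For p = 2, 3 the conclusion holds.
p = 5: p + 12 = 17, prime — not composite.
So p = 5 is the smallest counterexample.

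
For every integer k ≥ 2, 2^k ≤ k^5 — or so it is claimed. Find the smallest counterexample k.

Check each integer k ≥ 2 in order until 2^k > k^5.
The first 21 eligible values, up to k = 22, all satisfy the conclusion.
k = 23: 2^k = 8388608 and k^5 = 6436343, so 8388608 > 6436343.
Thus k = 23 disproves the claim, and no smaller k works.

k = 23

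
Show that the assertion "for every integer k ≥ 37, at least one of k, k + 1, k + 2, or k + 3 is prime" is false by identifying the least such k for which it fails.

Check each integer k ≥ 37 in order until k, k + 1, k + 2, k + 3 are all composite.
For k = 37, 38, 39, 40, …, 45, 46, 47 the conclusion holds.
k = 48: 48 = 2 × 24; 49 = 7 × 7; 50 = 2 × 25; 51 = 3 × 17 — all composite.

k = 48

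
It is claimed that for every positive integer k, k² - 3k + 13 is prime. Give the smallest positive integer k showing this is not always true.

k = 12

For k = 1, 2, 3, 4, …, 9, 10, 11 the conclusion holds.
k = 12: k² - 3k + 13 = 121 = 11 × 11, composite.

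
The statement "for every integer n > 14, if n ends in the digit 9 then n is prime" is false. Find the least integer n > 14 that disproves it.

We need the least integer n > 14 for which n ends in the digit 9 but n is not prime.
For n = 19, 29 the conclusion holds.
n = 39: 39 ends in 9; 39 = 3 × 13, composite.
Hence n = 39 is a counterexample.

n = 39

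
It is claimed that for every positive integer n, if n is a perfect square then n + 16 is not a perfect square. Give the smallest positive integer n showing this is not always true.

n = 9

A counterexample is any positive integer n such that n is a perfect square but n + 16 is a perfect square; we check each in order.
For n = 1, 4 the conclusion holds.
n = 9: 9 = 3² and 9 + 16 = 25 = 5².
So n = 9 is the smallest counterexample.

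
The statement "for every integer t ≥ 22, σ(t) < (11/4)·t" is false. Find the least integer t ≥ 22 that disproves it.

t = 60

A counterexample is any integer t ≥ 22 such that the claim fails; we check each in order.
The first 38 eligible values, up to t = 59, all satisfy the conclusion.
t = 60: σ(60) = 168; 168 ≥ 165.
So t = 60 is the smallest counterexample.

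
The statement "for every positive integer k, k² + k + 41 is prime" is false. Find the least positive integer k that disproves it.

k = 40

We need the least positive integer k for which k² + k + 41 is not prime.
The first 39 eligible values, up to k = 39, all satisfy the conclusion.
k = 40: k² + k + 41 = 1681 = 41 × 41, composite.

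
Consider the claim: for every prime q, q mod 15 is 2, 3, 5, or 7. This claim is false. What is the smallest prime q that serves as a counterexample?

Check each prime q in order until the claim fails.
q = 2: 2 mod 15 = 2.
q = 3: 3 mod 15 = 3.
q = 5: 5 mod 15 = 5.
q = 7: 7 mod 15 = 7.
q = 11: 11 mod 15 = 11 — not in {2, 3, 5, 7}.

q = 11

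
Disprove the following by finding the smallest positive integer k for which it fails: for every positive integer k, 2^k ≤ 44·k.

k = 9

A counterexample is any positive integer k such that 2^k > 44·k; we check each in order.
For k = 1, 2, 3, 4, 5, 6, 7, 8 the conclusion holds.
k = 9: 2^k = 512 and 44·k = 396, so 512 > 396.
So k = 9 is the smallest counterexample.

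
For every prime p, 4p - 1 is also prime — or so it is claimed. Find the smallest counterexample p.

p = 7

Check each prime p in order until 4p - 1 is not prime.
p = 2: 4p - 1 = 7, prime.
p = 3: 4p - 1 = 11, prime.
p = 5: 4p - 1 = 19, prime.
p = 7: 4p - 1 = 27 = 3 × 9, not prime.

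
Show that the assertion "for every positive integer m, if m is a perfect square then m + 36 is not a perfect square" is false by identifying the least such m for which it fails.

We need the least positive integer m for which m is a perfect square but m + 36 is a perfect square.
For m = 1, 4, 9, 16, 25, 36, 49 the conclusion holds.
m = 64: 64 = 8² and 64 + 36 = 100 = 10².
Thus m = 64 disproves the claim, and no smaller m works.

m = 64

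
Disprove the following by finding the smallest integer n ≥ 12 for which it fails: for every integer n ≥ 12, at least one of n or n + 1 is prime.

n = 14

n = 12: 13 is prime.
n = 13: 13 is prime.
n = 14: 14 = 2 × 7; 15 = 3 × 5 — both composite.
Thus n = 14 disproves the claim, and no smaller n works.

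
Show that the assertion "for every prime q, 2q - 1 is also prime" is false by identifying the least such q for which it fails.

q = 5

Check each prime q in order until 2q - 1 is not prime.
For q = 2, 3 the conclusion holds.
q = 5: 2q - 1 = 9 = 3 × 3, not prime.
Hence q = 5 is a counterexample.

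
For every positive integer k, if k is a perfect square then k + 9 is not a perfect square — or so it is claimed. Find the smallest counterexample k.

k = 16

A counterexample is any positive integer k such that k is a perfect square but k + 9 is a perfect square; we check each in order.
k = 1: 1 + 9 = 10, not a perfect square.
k = 4: 4 + 9 = 13, not a perfect square.
k = 9: 9 + 9 = 18, not a perfect square.
k = 16: 16 = 4² and 16 + 9 = 25 = 5².
Hence k = 16 is a counterexample.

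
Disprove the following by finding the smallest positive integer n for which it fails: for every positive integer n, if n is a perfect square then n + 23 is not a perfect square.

Check each positive integer n in order until n is a perfect square but n + 23 is a perfect square.
For n = 1, 4, 9, 16, 25, 36, 49, 64, 81, 100 the conclusion holds.
n = 121: 121 = 11² and 121 + 23 = 144 = 12².
So n = 121 is the smallest counterexample.

n = 121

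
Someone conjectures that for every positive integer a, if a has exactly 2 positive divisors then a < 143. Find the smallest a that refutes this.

a = 149

For a = 2, 3, 5, 7, …, 131, 137, 139 the conclusion holds.
a = 149: τ(149) = 2; 149 ≥ 143.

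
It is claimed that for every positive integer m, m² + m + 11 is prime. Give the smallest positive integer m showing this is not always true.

Check each positive integer m in order until m² + m + 11 is not prime.
For m = 1, 2, 3, 4, 5, 6, 7, 8, 9 the conclusion holds.
m = 10: m² + m + 11 = 121 = 11 × 11, composite.
Hence m = 10 is a counterexample.

m = 10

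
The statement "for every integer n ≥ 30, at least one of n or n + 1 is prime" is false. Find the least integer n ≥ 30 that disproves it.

n = 32

A counterexample is any integer n ≥ 30 such that n, n + 1 are both composite; we check each in order.
For n = 30, 31 the conclusion holds.
n = 32: 32 = 2 × 16; 33 = 3 × 11 — both composite.
So n = 32 is the smallest counterexample.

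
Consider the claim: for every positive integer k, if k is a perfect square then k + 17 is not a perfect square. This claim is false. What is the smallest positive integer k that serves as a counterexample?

A counterexample is any positive integer k such that k is a perfect square but k + 17 is a perfect square; we check each in order.
For k = 1, 4, 9, 16, 25, 36, 49 the conclusion holds.
k = 64: 64 = 8² and 64 + 17 = 81 = 9².

k = 64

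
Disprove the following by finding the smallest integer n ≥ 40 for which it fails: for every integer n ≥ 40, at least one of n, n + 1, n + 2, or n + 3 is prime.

n = 48

A counterexample is any integer n ≥ 40 such that n, n + 1, n + 2, n + 3 are all composite; we check each in order.
The first 8 eligible values, up to n = 47, all satisfy the conclusion.
n = 48: 48 = 2 × 24; 49 = 7 × 7; 50 = 2 × 25; 51 = 3 × 17 — all composite.
So n = 48 is the smallest counterexample.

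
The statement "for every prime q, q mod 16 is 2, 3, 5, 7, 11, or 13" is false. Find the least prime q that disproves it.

q = 17

We need the least prime q for which the claim fails.
For q = 2, 3, 5, 7, 11, 13 the conclusion holds.
q = 17: 17 mod 16 = 1 — not in {2, 3, 5, 7, 11, 13}.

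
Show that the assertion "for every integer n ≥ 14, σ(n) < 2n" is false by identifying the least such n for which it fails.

n = 18

For n = 14, 15, 16, 17 the conclusion holds.
n = 18: σ(18) = 39; 39 ≥ 36.
Hence n = 18 is a counterexample.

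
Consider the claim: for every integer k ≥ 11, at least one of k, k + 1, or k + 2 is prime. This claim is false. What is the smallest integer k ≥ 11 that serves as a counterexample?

A counterexample is any integer k ≥ 11 such that k, k + 1, k + 2 are all composite; we check each in order.
For k = 11, 12, 13 the conclusion holds.
k = 14: 14 = 2 × 7; 15 = 3 × 5; 16 = 2 × 8 — all composite.

k = 14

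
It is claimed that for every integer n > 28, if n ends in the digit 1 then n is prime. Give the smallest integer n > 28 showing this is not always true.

n = 51

A counterexample is any integer n > 28 such that n ends in the digit 1 but n is not prime; we check each in order.
n = 31: 31 ends in 1 and is prime.
n = 41: 41 ends in 1 and is prime.
n = 51: 51 ends in 1; 51 = 3 × 17, composite.
So n = 51 is the smallest counterexample.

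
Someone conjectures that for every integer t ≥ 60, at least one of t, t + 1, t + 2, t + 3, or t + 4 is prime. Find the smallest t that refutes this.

t = 62

t = 60: 61 is prime.
t = 61: 61 is prime.
t = 62: 62 = 2 × 31; 63 = 3 × 21; 64 = 2 × 32; 65 = 5 × 13; 66 = 2 × 33 — all composite.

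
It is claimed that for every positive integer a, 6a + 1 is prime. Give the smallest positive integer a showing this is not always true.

a = 4

We need the least positive integer a for which 6a + 1 is not prime.
For a = 1, 2, 3 the conclusion holds.
a = 4: 6a + 1 = 25 = 5 × 5, composite.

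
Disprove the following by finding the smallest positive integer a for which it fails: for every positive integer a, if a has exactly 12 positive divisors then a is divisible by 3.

a = 140

For a = 60, 72, 84, 90, 96, 108, 126, 132 the conclusion holds.
a = 140: τ(140) = 12; 140 mod 3 = 2.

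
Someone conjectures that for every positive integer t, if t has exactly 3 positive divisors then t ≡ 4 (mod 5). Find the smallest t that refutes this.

t = 4: τ(4) = 3; 4 ≡ 4 (mod 5).
t = 9: τ(9) = 3; 9 ≡ 4 (mod 5).
t = 25: τ(25) = 3; 25 ≡ 0 (mod 5).

t = 25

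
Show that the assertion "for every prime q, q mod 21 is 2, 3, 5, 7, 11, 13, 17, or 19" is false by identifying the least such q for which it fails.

q = 29

A counterexample is any prime q such that the claim fails; we check each in order.
For q = 2, 3, 5, 7, 11, 13, 17, 19, 23 the conclusion holds.
q = 29: 29 mod 21 = 8 — not in {2, 3, 5, 7, 11, 13, 17, 19}.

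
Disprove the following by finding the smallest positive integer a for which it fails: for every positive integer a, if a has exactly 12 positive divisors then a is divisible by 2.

The first 24 eligible values, up to a = 308, all satisfy the conclusion.
a = 315: τ(315) = 12; 315 mod 2 = 1.

a = 315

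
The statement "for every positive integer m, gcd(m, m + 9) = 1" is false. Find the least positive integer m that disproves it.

m = 3

A counterexample is any positive integer m such that gcd(m, m + 9) > 1; we check each in order.
For m = 1, 2 the conclusion holds.
m = 3: gcd(3, 12) = 3.
So m = 3 is the smallest counterexample.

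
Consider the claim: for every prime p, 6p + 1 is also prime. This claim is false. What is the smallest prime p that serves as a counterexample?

p = 19

p = 2: 6p + 1 = 13, prime.
p = 3: 6p + 1 = 19, prime.
p = 5: 6p + 1 = 31, prime.
p = 7: 6p + 1 = 43, prime.
p = 11: 6p + 1 = 67, prime.
p = 13: 6p + 1 = 79, prime.
p = 17: 6p + 1 = 103, prime.
p = 19: 6p + 1 = 115 = 5 × 23, not prime.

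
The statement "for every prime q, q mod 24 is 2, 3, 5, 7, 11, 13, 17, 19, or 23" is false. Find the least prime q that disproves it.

A counterexample is any prime q such that the claim fails; we check each in order.
The first 20 eligible values, up to q = 71, all satisfy the conclusion.
q = 73: 73 mod 24 = 1 — not in {2, 3, 5, 7, 11, 13, 17, 19, 23}.

q = 73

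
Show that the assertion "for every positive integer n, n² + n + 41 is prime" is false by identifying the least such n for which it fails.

n = 40

For n = 1, 2, 3, 4, …, 37, 38, 39 the conclusion holds.
n = 40: n² + n + 41 = 1681 = 41 × 41, composite.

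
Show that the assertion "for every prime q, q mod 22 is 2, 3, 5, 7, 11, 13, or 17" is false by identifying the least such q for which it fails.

q = 19

For q = 2, 3, 5, 7, 11, 13, 17 the conclusion holds.
q = 19: 19 mod 22 = 19 — not in {2, 3, 5, 7, 11, 13, 17}.
Thus q = 19 disproves the claim, and no smaller q works.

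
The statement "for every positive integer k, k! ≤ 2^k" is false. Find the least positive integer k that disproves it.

We need the least positive integer k for which k! > 2^k.
For k = 1, 2, 3 the conclusion holds.
k = 4: k! = 24 and 2^k = 16, so 24 > 16.

k = 4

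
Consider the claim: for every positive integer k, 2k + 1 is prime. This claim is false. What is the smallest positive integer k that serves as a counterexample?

k = 4

k = 1: 2k + 1 = 3, prime.
k = 2: 2k + 1 = 5, prime.
k = 3: 2k + 1 = 7, prime.
k = 4: 2k + 1 = 9 = 3 × 3, composite.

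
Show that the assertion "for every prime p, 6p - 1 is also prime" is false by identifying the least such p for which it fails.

p = 11

A counterexample is any prime p such that 6p - 1 is not prime; we check each in order.
The first 4 eligible values, up to p = 7, all satisfy the conclusion.
p = 11: 6p - 1 = 65 = 5 × 13, not prime.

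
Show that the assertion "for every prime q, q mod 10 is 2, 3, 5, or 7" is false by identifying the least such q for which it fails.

q = 11

We need the least prime q for which the claim fails.
q = 2: 2 mod 10 = 2.
q = 3: 3 mod 10 = 3.
q = 5: 5 mod 10 = 5.
q = 7: 7 mod 10 = 7.
q = 11: 11 mod 10 = 1 — not in {2, 3, 5, 7}.
Thus q = 11 disproves the claim, and no smaller q works.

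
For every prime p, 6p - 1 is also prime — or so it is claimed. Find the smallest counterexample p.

p = 11

A counterexample is any prime p such that 6p - 1 is not prime; we check each in order.
The first 4 eligible values, up to p = 7, all satisfy the conclusion.
p = 11: 6p - 1 = 65 = 5 × 13, not prime.
So p = 11 is the smallest counterexample.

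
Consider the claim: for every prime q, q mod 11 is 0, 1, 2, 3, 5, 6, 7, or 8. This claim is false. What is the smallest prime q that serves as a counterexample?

q = 31

Check each prime q in order until the claim fails.
For q = 2, 3, 5, 7, 11, 13, 17, 19, 23, 29 the conclusion holds.
q = 31: 31 mod 11 = 9 — not in {0, 1, 2, 3, 5, 6, 7, 8}.
So q = 31 is the smallest counterexample.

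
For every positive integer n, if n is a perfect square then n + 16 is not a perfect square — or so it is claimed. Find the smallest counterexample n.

n = 9

We need the least positive integer n for which n is a perfect square but n + 16 is a perfect square.
For n = 1, 4 the conclusion holds.
n = 9: 9 = 3² and 9 + 16 = 25 = 5².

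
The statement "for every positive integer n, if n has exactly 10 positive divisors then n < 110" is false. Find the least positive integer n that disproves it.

n = 112

Check each positive integer n in order until n has exactly 10 positive divisors but the claim fails.
n = 48: τ(48) = 10; 48 < 110.
n = 80: τ(80) = 10; 80 < 110.
n = 112: τ(112) = 10; 112 ≥ 110.
Thus n = 112 disproves the claim, and no smaller n works.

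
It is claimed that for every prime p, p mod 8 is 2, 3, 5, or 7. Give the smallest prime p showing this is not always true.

p = 17

We need the least prime p for which the claim fails.
p = 2: 2 mod 8 = 2.
p = 3: 3 mod 8 = 3.
p = 5: 5 mod 8 = 5.
p = 7: 7 mod 8 = 7.
p = 11: 11 mod 8 = 3.
p = 13: 13 mod 8 = 5.
p = 17: 17 mod 8 = 1 — not in {2, 3, 5, 7}.
Thus p = 17 disproves the claim, and no smaller p works.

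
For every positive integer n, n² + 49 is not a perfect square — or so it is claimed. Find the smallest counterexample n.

We need the least positive integer n for which n² + 49 is a perfect square.
The first 23 eligible values, up to n = 23, all satisfy the conclusion.
n = 24: 24² + 49 = 625 = 25², a perfect square.
Thus n = 24 disproves the claim, and no smaller n works.

n = 24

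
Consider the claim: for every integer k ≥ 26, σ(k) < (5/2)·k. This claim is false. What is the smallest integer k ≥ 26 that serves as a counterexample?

Check each integer k ≥ 26 in order until the claim fails.
For k = 26, 27, 28, 29, 30, 31, 32, 33, 34, 35 the conclusion holds.
k = 36: σ(36) = 91; 91 ≥ 90.

k = 36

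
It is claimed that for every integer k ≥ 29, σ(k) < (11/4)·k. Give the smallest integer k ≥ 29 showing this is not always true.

Check each integer k ≥ 29 in order until the claim fails.
For k = 29, 30, 31, 32, …, 57, 58, 59 the conclusion holds.
k = 60: σ(60) = 168; 168 ≥ 165.

k = 60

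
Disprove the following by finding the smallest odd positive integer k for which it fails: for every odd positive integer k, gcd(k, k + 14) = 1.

Check each odd positive integer k in order until gcd(k, k + 14) > 1.
For k = 1, 3, 5 the conclusion holds.
k = 7: gcd(7, 21) = 7.
Thus k = 7 disproves the claim, and no smaller k works.

k = 7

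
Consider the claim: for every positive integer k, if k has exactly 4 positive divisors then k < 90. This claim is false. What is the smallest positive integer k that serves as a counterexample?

k = 91

Check each positive integer k in order until k has exactly 4 positive divisors but the claim fails.
For k = 6, 8, 10, 14, …, 85, 86, 87 the conclusion holds.
k = 91: τ(91) = 4; 91 ≥ 90.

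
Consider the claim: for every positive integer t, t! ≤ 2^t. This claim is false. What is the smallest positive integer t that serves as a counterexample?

t = 1: t! = 1 and 2^t = 2, so 1 ≤ 2.
t = 2: t! = 2 and 2^t = 4, so 2 ≤ 4.
t = 3: t! = 6 and 2^t = 8, so 6 ≤ 8.
t = 4: t! = 24 and 2^t = 16, so 24 > 16.
Thus t = 4 disproves the claim, and no smaller t works.

t = 4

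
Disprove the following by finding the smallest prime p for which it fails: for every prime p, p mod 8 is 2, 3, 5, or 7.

p = 17

A counterexample is any prime p such that the claim fails; we check each in order.
p = 2: 2 mod 8 = 2.
p = 3: 3 mod 8 = 3.
p = 5: 5 mod 8 = 5.
p = 7: 7 mod 8 = 7.
p = 11: 11 mod 8 = 3.
p = 13: 13 mod 8 = 5.
p = 17: 17 mod 8 = 1 — not in {2, 3, 5, 7}.
Thus p = 17 disproves the claim, and no smaller p works.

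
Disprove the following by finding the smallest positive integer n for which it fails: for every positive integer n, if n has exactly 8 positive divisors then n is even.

n = 105

We need the least positive integer n for which n has exactly 8 positive divisors but n is odd.
The first 12 eligible values, up to n = 104, all satisfy the conclusion.
n = 105: divisors of 105: 1, 3, 5, 7, 15, 21, 35, 105; 105 is odd.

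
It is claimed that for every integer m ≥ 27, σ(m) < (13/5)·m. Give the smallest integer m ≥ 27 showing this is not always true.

Check each integer m ≥ 27 in order until the claim fails.
For m = 27, 28, 29, 30, …, 57, 58, 59 the conclusion holds.
m = 60: σ(60) = 168; 168 ≥ 156.
So m = 60 is the smallest counterexample.

m = 60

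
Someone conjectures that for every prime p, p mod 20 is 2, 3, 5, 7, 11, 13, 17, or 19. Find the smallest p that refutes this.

p = 29

We need the least prime p for which the claim fails.
The first 9 eligible values, up to p = 23, all satisfy the conclusion.
p = 29: 29 mod 20 = 9 — not in {2, 3, 5, 7, 11, 13, 17, 19}.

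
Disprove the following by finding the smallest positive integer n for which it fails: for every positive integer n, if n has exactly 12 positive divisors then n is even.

n = 315

Check each positive integer n in order until n has exactly 12 positive divisors but n is odd.
For n = 60, 72, 84, 90, …, 294, 306, 308 the conclusion holds.
n = 315: divisors of 315: 12 divisors; 315 is odd.
Thus n = 315 disproves the claim, and no smaller n works.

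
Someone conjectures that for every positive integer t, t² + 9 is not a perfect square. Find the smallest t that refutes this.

t = 4

A counterexample is any positive integer t such that t² + 9 is a perfect square; we check each in order.
For t = 1, 2, 3 the conclusion holds.
t = 4: 4² + 9 = 25 = 5², a perfect square.
Hence t = 4 is a counterexample.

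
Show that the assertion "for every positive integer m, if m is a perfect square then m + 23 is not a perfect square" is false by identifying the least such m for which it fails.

A counterexample is any positive integer m such that m is a perfect square but m + 23 is a perfect square; we check each in order.
For m = 1, 4, 9, 16, 25, 36, 49, 64, 81, 100 the conclusion holds.
m = 121: 121 = 11² and 121 + 23 = 144 = 12².
Hence m = 121 is a counterexample.

m = 121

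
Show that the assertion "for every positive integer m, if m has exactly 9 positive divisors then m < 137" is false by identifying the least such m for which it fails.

m = 196

We need the least positive integer m for which m has exactly 9 positive divisors but the claim fails.
m = 36: τ(36) = 9; 36 < 137.
m = 100: τ(100) = 9; 100 < 137.
m = 196: τ(196) = 9; 196 ≥ 137.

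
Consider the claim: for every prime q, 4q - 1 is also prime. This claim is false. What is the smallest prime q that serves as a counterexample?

We need the least prime q for which 4q - 1 is not prime.
For q = 2, 3, 5 the conclusion holds.
q = 7: 4q - 1 = 27 = 3 × 9, not prime.

q = 7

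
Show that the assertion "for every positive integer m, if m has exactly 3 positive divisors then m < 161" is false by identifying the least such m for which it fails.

m = 169

A counterexample is any positive integer m such that m has exactly 3 positive divisors but the claim fails; we check each in order.
For m = 4, 9, 25, 49, 121 the conclusion holds.
m = 169: τ(169) = 3; 169 ≥ 161.
Hence m = 169 is a counterexample.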